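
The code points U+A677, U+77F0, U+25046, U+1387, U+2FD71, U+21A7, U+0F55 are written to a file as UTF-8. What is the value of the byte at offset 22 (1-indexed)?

0xBD

1-indexed offset 22 is 0-indexed offset 21.
U+A677 → 3-byte form EA 99 B7 at offsets 0–2.
U+77F0 → 3-byte form E7 9F B0 at offsets 3–5.
U+25046 → 4-byte form F0 A5 81 86 at offsets 6–9.
U+1387 → 3-byte form E1 8E 87 at offsets 10–12.
U+2FD71 → 4-byte form F0 AF B5 B1 at offsets 13–16.
U+21A7 → 3-byte form E2 86 A7 at offsets 17–19.
U+0F55 → 3-byte form E0 BD 95 at offsets 20–22.
Offset 21 falls in char 7's range; it's byte 2 of E0 BD 95 = 0xBD.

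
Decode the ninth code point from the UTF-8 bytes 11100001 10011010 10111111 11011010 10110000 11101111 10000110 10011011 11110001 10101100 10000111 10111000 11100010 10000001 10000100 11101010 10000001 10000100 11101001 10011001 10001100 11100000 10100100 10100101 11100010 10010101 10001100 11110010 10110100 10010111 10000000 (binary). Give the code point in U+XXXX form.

U+254C

Offset 0: leading byte 0xE1 = 11100001 → 3-byte char #1 = E1 9A BF.
Offset 3: leading byte 0xDA = 11011010 → 2-byte char #2 = DA B0.
Offset 5: leading byte 0xEF = 11101111 → 3-byte char #3 = EF 86 9B.
Offset 8: leading byte 0xF1 = 11110001 → 4-byte char #4 = F1 AC 87 B8.
Offset 12: leading byte 0xE2 = 11100010 → 3-byte char #5 = E2 81 84.
Offset 15: leading byte 0xEA = 11101010 → 3-byte char #6 = EA 81 84.
Offset 18: leading byte 0xE9 = 11101001 → 3-byte char #7 = E9 99 8C.
Offset 21: leading byte 0xE0 = 11100000 → 3-byte char #8 = E0 A4 A5.
Offset 24: leading byte 0xE2 = 11100010 → 3-byte char #9 = E2 95 8C.
Leading byte 0xE2 = 11100010 matches 1110xxxx → 3-byte sequence.
Byte 1: 0xE2 = 11100010, payload 0010 (4 bits).
Byte 2: 0x95 = 10010101 (10xxxxxx ✓), payload 010101.
Byte 3: 0x8C = 10001100 (10xxxxxx ✓), payload 001100.
Concatenate: 0010010101001100 = 0x254C (16 bits → U+254C).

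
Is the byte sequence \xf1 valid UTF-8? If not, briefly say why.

Leading byte 0xF1 = 11110001 → 4-byte form, but only 1 byte is present.

invalid (sequence truncated)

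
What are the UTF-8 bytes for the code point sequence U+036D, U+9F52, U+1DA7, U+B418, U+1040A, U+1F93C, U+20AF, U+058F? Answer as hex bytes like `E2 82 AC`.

U+036D: 2-byte form → CD AD.
U+9F52: 3-byte form → E9 BD 92.
U+1DA7: 3-byte form → E1 B6 A7.
U+B418: 3-byte form → EB 90 98.
U+1040A: 4-byte form → F0 90 90 8A.
U+1F93C: 4-byte form → F0 9F A4 BC.
U+20AF: 3-byte form → E2 82 AF.
U+058F: 2-byte form → D6 8F.
Concatenated (24 bytes): CD AD E9 BD 92 E1 B6 A7 EB 90 98 F0 90 90 8A F0 9F A4 BC E2 82 AF D6 8F.

CD AD E9 BD 92 E1 B6 A7 EB 90 98 F0 90 90 8A F0 9F A4 BC E2 82 AF D6 8F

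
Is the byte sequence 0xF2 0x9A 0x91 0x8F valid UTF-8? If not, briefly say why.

Leading byte 0xF2 = 11110010 → 4-byte form.
Continuation bytes 0x9A=10011010, 0x91=10010001, 0x8F=10001111 all match 10xxxxxx.
Decoded value 0x9A44F is ≥ 0x10000 (shortest form) and not a surrogate.

valid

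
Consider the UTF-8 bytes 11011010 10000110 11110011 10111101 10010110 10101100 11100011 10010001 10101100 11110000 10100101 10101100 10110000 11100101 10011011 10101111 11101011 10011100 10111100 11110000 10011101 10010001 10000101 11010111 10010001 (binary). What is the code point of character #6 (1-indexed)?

U+B73C

Offset 0: leading byte 0xDA = 11011010 → 2-byte char #1 = DA 86.
Offset 2: leading byte 0xF3 = 11110011 → 4-byte char #2 = F3 BD 96 AC.
Offset 6: leading byte 0xE3 = 11100011 → 3-byte char #3 = E3 91 AC.
Offset 9: leading byte 0xF0 = 11110000 → 4-byte char #4 = F0 A5 AC B0.
Offset 13: leading byte 0xE5 = 11100101 → 3-byte char #5 = E5 9B AF.
Offset 16: leading byte 0xEB = 11101011 → 3-byte char #6 = EB 9C BC.
Leading byte 0xEB = 11101011 matches 1110xxxx → 3-byte sequence.
Byte 1: 0xEB = 11101011, payload 1011 (4 bits).
Byte 2: 0x9C = 10011100 (10xxxxxx ✓), payload 011100.
Byte 3: 0xBC = 10111100 (10xxxxxx ✓), payload 111100.
Concatenate: 1011011100111100 = 0xB73C (16 bits → U+B73C).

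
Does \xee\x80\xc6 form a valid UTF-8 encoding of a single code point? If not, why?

invalid (non-continuation byte where continuation expected)

Leading byte 0xEE = 11101110 → 3-byte form.
Byte 3 is 0xC6 = 11000110, which is not 10xxxxxx — expected a continuation byte.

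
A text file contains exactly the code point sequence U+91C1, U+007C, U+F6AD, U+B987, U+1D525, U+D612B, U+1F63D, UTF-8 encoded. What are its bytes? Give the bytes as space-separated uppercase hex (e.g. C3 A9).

E9 87 81 7C EF 9A AD EB A6 87 F0 9D 94 A5 F3 96 84 AB F0 9F 98 BD

U+91C1: 3-byte form → E9 87 81.
U+007C: 1-byte form → 7C.
U+F6AD: 3-byte form → EF 9A AD.
U+B987: 3-byte form → EB A6 87.
U+1D525: 4-byte form → F0 9D 94 A5.
U+D612B: 4-byte form → F3 96 84 AB.
U+1F63D: 4-byte form → F0 9F 98 BD.
Concatenated (22 bytes): E9 87 81 7C EF 9A AD EB A6 87 F0 9D 94 A5 F3 96 84 AB F0 9F 98 BD.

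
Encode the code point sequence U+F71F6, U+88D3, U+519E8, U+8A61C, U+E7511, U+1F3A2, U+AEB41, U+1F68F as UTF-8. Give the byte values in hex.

U+F71F6: 4-byte form → F3 B7 87 B6.
U+88D3: 3-byte form → E8 A3 93.
U+519E8: 4-byte form → F1 91 A7 A8.
U+8A61C: 4-byte form → F2 8A 98 9C.
U+E7511: 4-byte form → F3 A7 94 91.
U+1F3A2: 4-byte form → F0 9F 8E A2.
U+AEB41: 4-byte form → F2 AE AD 81.
U+1F68F: 4-byte form → F0 9F 9A 8F.
Concatenated (31 bytes): F3 B7 87 B6 E8 A3 93 F1 91 A7 A8 F2 8A 98 9C F3 A7 94 91 F0 9F 8E A2 F2 AE AD 81 F0 9F 9A 8F.

F3 B7 87 B6 E8 A3 93 F1 91 A7 A8 F2 8A 98 9C F3 A7 94 91 F0 9F 8E A2 F2 AE AD 81 F0 9F 9A 8F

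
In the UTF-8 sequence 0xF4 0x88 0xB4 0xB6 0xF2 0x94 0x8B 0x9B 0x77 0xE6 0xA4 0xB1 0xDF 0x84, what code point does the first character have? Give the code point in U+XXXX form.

Offset 0: leading byte 0xF4 = 11110100 → 4-byte char #1 = F4 88 B4 B6.
Leading byte 0xF4 = 11110100 matches 11110xxx → 4-byte sequence.
Byte 1: 0xF4 = 11110100, payload 100 (3 bits).
Byte 2: 0x88 = 10001000 (10xxxxxx ✓), payload 001000.
Byte 3: 0xB4 = 10110100 (10xxxxxx ✓), payload 110100.
Byte 4: 0xB6 = 10110110 (10xxxxxx ✓), payload 110110.
Concatenate: 100001000110100110110 = 0x108D36 (21 bits → U+108D36).

U+108D36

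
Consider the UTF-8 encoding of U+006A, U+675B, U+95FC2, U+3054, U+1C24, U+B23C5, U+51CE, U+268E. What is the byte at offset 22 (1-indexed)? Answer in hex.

0xE2

1-indexed offset 22 is 0-indexed offset 21.
U+006A → 1-byte form 6A at offsets 0–0.
U+675B → 3-byte form E6 9D 9B at offsets 1–3.
U+95FC2 → 4-byte form F2 95 BF 82 at offsets 4–7.
U+3054 → 3-byte form E3 81 94 at offsets 8–10.
U+1C24 → 3-byte form E1 B0 A4 at offsets 11–13.
U+B23C5 → 4-byte form F2 B2 8F 85 at offsets 14–17.
U+51CE → 3-byte form E5 87 8E at offsets 18–20.
U+268E → 3-byte form E2 9A 8E at offsets 21–23.
Offset 21 falls in char 8's range; it's byte 1 of E2 9A 8E = 0xE2.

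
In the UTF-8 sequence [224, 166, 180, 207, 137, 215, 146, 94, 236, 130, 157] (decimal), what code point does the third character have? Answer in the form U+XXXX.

U+05D2

Offset 0: leading byte 0xE0 = 11100000 → 3-byte char #1 = E0 A6 B4.
Offset 3: leading byte 0xCF = 11001111 → 2-byte char #2 = CF 89.
Offset 5: leading byte 0xD7 = 11010111 → 2-byte char #3 = D7 92.
Leading byte 0xD7 = 11010111 matches 110xxxxx → 2-byte sequence.
Byte 1: 0xD7 = 11010111, payload 10111 (5 bits).
Byte 2: 0x92 = 10010010 (10xxxxxx ✓), payload 010010.
Concatenate: 10111010010 = 0x5D2 (11 bits → U+05D2).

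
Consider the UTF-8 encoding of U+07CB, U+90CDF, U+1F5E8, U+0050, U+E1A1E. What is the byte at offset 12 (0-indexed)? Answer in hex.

U+07CB → 2-byte form DF 8B at offsets 0–1.
U+90CDF → 4-byte form F2 90 B3 9F at offsets 2–5.
U+1F5E8 → 4-byte form F0 9F 97 A8 at offsets 6–9.
U+0050 → 1-byte form 50 at offsets 10–10.
U+E1A1E → 4-byte form F3 A1 A8 9E at offsets 11–14.
Offset 12 falls in char 5's range; it's byte 2 of F3 A1 A8 9E = 0xA1.

0xA1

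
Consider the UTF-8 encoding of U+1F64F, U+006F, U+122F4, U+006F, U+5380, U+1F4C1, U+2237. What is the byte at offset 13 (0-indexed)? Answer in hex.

U+1F64F → 4-byte form F0 9F 99 8F at offsets 0–3.
U+006F → 1-byte form 6F at offsets 4–4.
U+122F4 → 4-byte form F0 92 8B B4 at offsets 5–8.
U+006F → 1-byte form 6F at offsets 9–9.
U+5380 → 3-byte form E5 8E 80 at offsets 10–12.
U+1F4C1 → 4-byte form F0 9F 93 81 at offsets 13–16.
Offset 13 falls in char 6's range; it's byte 1 of F0 9F 93 81 = 0xF0.

0xF0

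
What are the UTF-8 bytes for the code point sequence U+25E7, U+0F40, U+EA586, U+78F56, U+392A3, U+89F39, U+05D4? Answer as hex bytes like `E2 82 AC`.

E2 97 A7 E0 BD 80 F3 AA 96 86 F1 B8 BD 96 F0 B9 8A A3 F2 89 BC B9 D7 94

U+25E7: 3-byte form → E2 97 A7.
U+0F40: 3-byte form → E0 BD 80.
U+EA586: 4-byte form → F3 AA 96 86.
U+78F56: 4-byte form → F1 B8 BD 96.
U+392A3: 4-byte form → F0 B9 8A A3.
U+89F39: 4-byte form → F2 89 BC B9.
U+05D4: 2-byte form → D7 94.
Concatenated (24 bytes): E2 97 A7 E0 BD 80 F3 AA 96 86 F1 B8 BD 96 F0 B9 8A A3 F2 89 BC B9 D7 94.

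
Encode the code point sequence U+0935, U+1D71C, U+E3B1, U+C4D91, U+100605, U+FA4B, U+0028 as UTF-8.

E0 A4 B5 F0 9D 9C 9C EE 8E B1 F3 84 B6 91 F4 80 98 85 EF A9 8B 28

U+0935: 3-byte form → E0 A4 B5.
U+1D71C: 4-byte form → F0 9D 9C 9C.
U+E3B1: 3-byte form → EE 8E B1.
U+C4D91: 4-byte form → F3 84 B6 91.
U+100605: 4-byte form → F4 80 98 85.
U+FA4B: 3-byte form → EF A9 8B.
U+0028: 1-byte form → 28.
Concatenated (22 bytes): E0 A4 B5 F0 9D 9C 9C EE 8E B1 F3 84 B6 91 F4 80 98 85 EF A9 8B 28.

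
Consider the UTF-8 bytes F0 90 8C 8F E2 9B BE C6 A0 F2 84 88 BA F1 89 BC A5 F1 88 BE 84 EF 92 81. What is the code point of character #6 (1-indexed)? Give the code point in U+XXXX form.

U+48F84

Offset 0: leading byte 0xF0 = 11110000 → 4-byte char #1 = F0 90 8C 8F.
Offset 4: leading byte 0xE2 = 11100010 → 3-byte char #2 = E2 9B BE.
Offset 7: leading byte 0xC6 = 11000110 → 2-byte char #3 = C6 A0.
Offset 9: leading byte 0xF2 = 11110010 → 4-byte char #4 = F2 84 88 BA.
Offset 13: leading byte 0xF1 = 11110001 → 4-byte char #5 = F1 89 BC A5.
Offset 17: leading byte 0xF1 = 11110001 → 4-byte char #6 = F1 88 BE 84.
Leading byte 0xF1 = 11110001 matches 11110xxx → 4-byte sequence.
Byte 1: 0xF1 = 11110001, payload 001 (3 bits).
Byte 2: 0x88 = 10001000 (10xxxxxx ✓), payload 001000.
Byte 3: 0xBE = 10111110 (10xxxxxx ✓), payload 111110.
Byte 4: 0x84 = 10000100 (10xxxxxx ✓), payload 000100.
Concatenate: 001001000111110000100 = 0x48F84 (21 bits → U+48F84).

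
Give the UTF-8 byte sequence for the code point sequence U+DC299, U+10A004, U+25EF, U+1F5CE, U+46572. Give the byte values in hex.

F3 9C 8A 99 F4 8A 80 84 E2 97 AF F0 9F 97 8E F1 86 95 B2

U+DC299: 4-byte form → F3 9C 8A 99.
U+10A004: 4-byte form → F4 8A 80 84.
U+25EF: 3-byte form → E2 97 AF.
U+1F5CE: 4-byte form → F0 9F 97 8E.
U+46572: 4-byte form → F1 86 95 B2.
Concatenated (19 bytes): F3 9C 8A 99 F4 8A 80 84 E2 97 AF F0 9F 97 8E F1 86 95 B2.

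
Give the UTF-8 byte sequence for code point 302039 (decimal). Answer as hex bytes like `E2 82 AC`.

U+49BD7 = 0x49BD7 = 302039 decimal. In range U+10000–U+10FFFF → 4-byte form: 11110xxx 10xxxxxx 10xxxxxx 10xxxxxx.
Binary (21 bits): 001001001101111010111.
Split 3+6+6+6: 001 | 001001 | 101111 | 010111.
Byte 1: 11110001 = 0xF1.
Byte 2: 10001001 = 0x89.
Byte 3: 10101111 = 0xAF.
Byte 4: 10010111 = 0x97.

F1 89 AF 97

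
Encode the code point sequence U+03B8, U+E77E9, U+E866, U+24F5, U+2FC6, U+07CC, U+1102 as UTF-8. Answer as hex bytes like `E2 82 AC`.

U+03B8: 2-byte form → CE B8.
U+E77E9: 4-byte form → F3 A7 9F A9.
U+E866: 3-byte form → EE A1 A6.
U+24F5: 3-byte form → E2 93 B5.
U+2FC6: 3-byte form → E2 BF 86.
U+07CC: 2-byte form → DF 8C.
U+1102: 3-byte form → E1 84 82.
Concatenated (20 bytes): CE B8 F3 A7 9F A9 EE A1 A6 E2 93 B5 E2 BF 86 DF 8C E1 84 82.

CE B8 F3 A7 9F A9 EE A1 A6 E2 93 B5 E2 BF 86 DF 8C E1 84 82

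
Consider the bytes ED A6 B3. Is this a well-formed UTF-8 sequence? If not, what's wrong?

invalid (encodes a surrogate (U+D800–U+DFFF))

Structurally a 3-byte sequence; payload = 0xD9B3.
But 0xD9B3 is in U+D800–U+DFFF, the surrogate range. Surrogates are not Unicode scalar values and are forbidden in UTF-8.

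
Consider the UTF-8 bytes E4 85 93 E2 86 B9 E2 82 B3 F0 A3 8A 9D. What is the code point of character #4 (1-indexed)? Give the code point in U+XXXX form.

Offset 0: leading byte 0xE4 = 11100100 → 3-byte char #1 = E4 85 93.
Offset 3: leading byte 0xE2 = 11100010 → 3-byte char #2 = E2 86 B9.
Offset 6: leading byte 0xE2 = 11100010 → 3-byte char #3 = E2 82 B3.
Offset 9: leading byte 0xF0 = 11110000 → 4-byte char #4 = F0 A3 8A 9D.
Leading byte 0xF0 = 11110000 matches 11110xxx → 4-byte sequence.
Byte 1: 0xF0 = 11110000, payload 000 (3 bits).
Byte 2: 0xA3 = 10100011 (10xxxxxx ✓), payload 100011.
Byte 3: 0x8A = 10001010 (10xxxxxx ✓), payload 001010.
Byte 4: 0x9D = 10011101 (10xxxxxx ✓), payload 011101.
Concatenate: 000100011001010011101 = 0x2329D (21 bits → U+2329D).

U+2329D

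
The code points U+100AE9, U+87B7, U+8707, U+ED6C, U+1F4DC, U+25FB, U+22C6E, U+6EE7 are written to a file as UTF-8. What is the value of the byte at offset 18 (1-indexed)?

0xE2

1-indexed offset 18 is 0-indexed offset 17.
U+100AE9 → 4-byte form F4 80 AB A9 at offsets 0–3.
U+87B7 → 3-byte form E8 9E B7 at offsets 4–6.
U+8707 → 3-byte form E8 9C 87 at offsets 7–9.
U+ED6C → 3-byte form EE B5 AC at offsets 10–12.
U+1F4DC → 4-byte form F0 9F 93 9C at offsets 13–16.
U+25FB → 3-byte form E2 97 BB at offsets 17–19.
Offset 17 falls in char 6's range; it's byte 1 of E2 97 BB = 0xE2.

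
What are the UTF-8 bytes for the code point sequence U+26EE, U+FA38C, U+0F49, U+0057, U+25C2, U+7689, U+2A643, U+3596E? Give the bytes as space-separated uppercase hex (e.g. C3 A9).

E2 9B AE F3 BA 8E 8C E0 BD 89 57 E2 97 82 E7 9A 89 F0 AA 99 83 F0 B5 A5 AE

U+26EE: 3-byte form → E2 9B AE.
U+FA38C: 4-byte form → F3 BA 8E 8C.
U+0F49: 3-byte form → E0 BD 89.
U+0057: 1-byte form → 57.
U+25C2: 3-byte form → E2 97 82.
U+7689: 3-byte form → E7 9A 89.
U+2A643: 4-byte form → F0 AA 99 83.
U+3596E: 4-byte form → F0 B5 A5 AE.
Concatenated (25 bytes): E2 9B AE F3 BA 8E 8C E0 BD 89 57 E2 97 82 E7 9A 89 F0 AA 99 83 F0 B5 A5 AE.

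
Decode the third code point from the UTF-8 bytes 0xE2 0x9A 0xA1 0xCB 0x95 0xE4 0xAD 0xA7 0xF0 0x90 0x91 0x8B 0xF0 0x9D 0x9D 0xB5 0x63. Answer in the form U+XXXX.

U+4B67

Offset 0: leading byte 0xE2 = 11100010 → 3-byte char #1 = E2 9A A1.
Offset 3: leading byte 0xCB = 11001011 → 2-byte char #2 = CB 95.
Offset 5: leading byte 0xE4 = 11100100 → 3-byte char #3 = E4 AD A7.
Leading byte 0xE4 = 11100100 matches 1110xxxx → 3-byte sequence.
Byte 1: 0xE4 = 11100100, payload 0100 (4 bits).
Byte 2: 0xAD = 10101101 (10xxxxxx ✓), payload 101101.
Byte 3: 0xA7 = 10100111 (10xxxxxx ✓), payload 100111.
Concatenate: 0100101101100111 = 0x4B67 (16 bits → U+4B67).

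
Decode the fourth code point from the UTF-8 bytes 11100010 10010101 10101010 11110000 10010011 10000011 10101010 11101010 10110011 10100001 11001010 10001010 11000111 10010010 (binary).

Offset 0: leading byte 0xE2 = 11100010 → 3-byte char #1 = E2 95 AA.
Offset 3: leading byte 0xF0 = 11110000 → 4-byte char #2 = F0 93 83 AA.
Offset 7: leading byte 0xEA = 11101010 → 3-byte char #3 = EA B3 A1.
Offset 10: leading byte 0xCA = 11001010 → 2-byte char #4 = CA 8A.
Leading byte 0xCA = 11001010 matches 110xxxxx → 2-byte sequence.
Byte 1: 0xCA = 11001010, payload 01010 (5 bits).
Byte 2: 0x8A = 10001010 (10xxxxxx ✓), payload 001010.
Concatenate: 01010001010 = 0x28A (11 bits → U+028A).

U+028A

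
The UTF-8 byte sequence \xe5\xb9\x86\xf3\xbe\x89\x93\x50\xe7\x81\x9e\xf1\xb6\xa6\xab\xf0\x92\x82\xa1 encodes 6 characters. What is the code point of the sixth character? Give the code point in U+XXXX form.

Offset 0: leading byte 0xE5 = 11100101 → 3-byte char #1 = E5 B9 86.
Offset 3: leading byte 0xF3 = 11110011 → 4-byte char #2 = F3 BE 89 93.
Offset 7: leading byte 0x50 = 01010000 → 1-byte char #3 = 50.
Offset 8: leading byte 0xE7 = 11100111 → 3-byte char #4 = E7 81 9E.
Offset 11: leading byte 0xF1 = 11110001 → 4-byte char #5 = F1 B6 A6 AB.
Offset 15: leading byte 0xF0 = 11110000 → 4-byte char #6 = F0 92 82 A1.
Leading byte 0xF0 = 11110000 matches 11110xxx → 4-byte sequence.
Byte 1: 0xF0 = 11110000, payload 000 (3 bits).
Byte 2: 0x92 = 10010010 (10xxxxxx ✓), payload 010010.
Byte 3: 0x82 = 10000010 (10xxxxxx ✓), payload 000010.
Byte 4: 0xA1 = 10100001 (10xxxxxx ✓), payload 100001.
Concatenate: 000010010000010100001 = 0x120A1 (21 bits → U+120A1).

U+120A1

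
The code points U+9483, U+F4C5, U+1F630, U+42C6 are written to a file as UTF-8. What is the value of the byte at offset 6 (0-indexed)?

U+9483 → 3-byte form E9 92 83 at offsets 0–2.
U+F4C5 → 3-byte form EF 93 85 at offsets 3–5.
U+1F630 → 4-byte form F0 9F 98 B0 at offsets 6–9.
Offset 6 falls in char 3's range; it's byte 1 of F0 9F 98 B0 = 0xF0.

0xF0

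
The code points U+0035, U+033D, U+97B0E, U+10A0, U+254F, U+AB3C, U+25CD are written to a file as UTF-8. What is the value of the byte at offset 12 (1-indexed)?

1-indexed offset 12 is 0-indexed offset 11.
U+0035 → 1-byte form 35 at offsets 0–0.
U+033D → 2-byte form CC BD at offsets 1–2.
U+97B0E → 4-byte form F2 97 AC 8E at offsets 3–6.
U+10A0 → 3-byte form E1 82 A0 at offsets 7–9.
U+254F → 3-byte form E2 95 8F at offsets 10–12.
Offset 11 falls in char 5's range; it's byte 2 of E2 95 8F = 0x95.

0x95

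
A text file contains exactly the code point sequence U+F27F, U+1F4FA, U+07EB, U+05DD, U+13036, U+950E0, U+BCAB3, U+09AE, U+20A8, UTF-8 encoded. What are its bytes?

U+F27F: 3-byte form → EF 89 BF.
U+1F4FA: 4-byte form → F0 9F 93 BA.
U+07EB: 2-byte form → DF AB.
U+05DD: 2-byte form → D7 9D.
U+13036: 4-byte form → F0 93 80 B6.
U+950E0: 4-byte form → F2 95 83 A0.
U+BCAB3: 4-byte form → F2 BC AA B3.
U+09AE: 3-byte form → E0 A6 AE.
U+20A8: 3-byte form → E2 82 A8.
Concatenated (29 bytes): EF 89 BF F0 9F 93 BA DF AB D7 9D F0 93 80 B6 F2 95 83 A0 F2 BC AA B3 E0 A6 AE E2 82 A8.

EF 89 BF F0 9F 93 BA DF AB D7 9D F0 93 80 B6 F2 95 83 A0 F2 BC AA B3 E0 A6 AE E2 82 A8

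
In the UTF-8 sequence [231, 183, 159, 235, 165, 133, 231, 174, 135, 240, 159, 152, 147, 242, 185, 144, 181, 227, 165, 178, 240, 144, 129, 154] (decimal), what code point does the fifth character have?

U+B9435

Offset 0: leading byte 0xE7 = 11100111 → 3-byte char #1 = E7 B7 9F.
Offset 3: leading byte 0xEB = 11101011 → 3-byte char #2 = EB A5 85.
Offset 6: leading byte 0xE7 = 11100111 → 3-byte char #3 = E7 AE 87.
Offset 9: leading byte 0xF0 = 11110000 → 4-byte char #4 = F0 9F 98 93.
Offset 13: leading byte 0xF2 = 11110010 → 4-byte char #5 = F2 B9 90 B5.
Leading byte 0xF2 = 11110010 matches 11110xxx → 4-byte sequence.
Byte 1: 0xF2 = 11110010, payload 010 (3 bits).
Byte 2: 0xB9 = 10111001 (10xxxxxx ✓), payload 111001.
Byte 3: 0x90 = 10010000 (10xxxxxx ✓), payload 010000.
Byte 4: 0xB5 = 10110101 (10xxxxxx ✓), payload 110101.
Concatenate: 010111001010000110101 = 0xB9435 (21 bits → U+B9435).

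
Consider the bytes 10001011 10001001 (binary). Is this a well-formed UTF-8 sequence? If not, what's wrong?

invalid (continuation byte with no leading byte)

Byte 0x8B = 10001011 has the form 10xxxxxx — a continuation byte — but there is no preceding leading byte.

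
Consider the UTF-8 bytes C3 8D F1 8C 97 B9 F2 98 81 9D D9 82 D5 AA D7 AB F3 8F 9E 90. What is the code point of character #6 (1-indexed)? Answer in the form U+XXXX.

Offset 0: leading byte 0xC3 = 11000011 → 2-byte char #1 = C3 8D.
Offset 2: leading byte 0xF1 = 11110001 → 4-byte char #2 = F1 8C 97 B9.
Offset 6: leading byte 0xF2 = 11110010 → 4-byte char #3 = F2 98 81 9D.
Offset 10: leading byte 0xD9 = 11011001 → 2-byte char #4 = D9 82.
Offset 12: leading byte 0xD5 = 11010101 → 2-byte char #5 = D5 AA.
Offset 14: leading byte 0xD7 = 11010111 → 2-byte char #6 = D7 AB.
Leading byte 0xD7 = 11010111 matches 110xxxxx → 2-byte sequence.
Byte 1: 0xD7 = 11010111, payload 10111 (5 bits).
Byte 2: 0xAB = 10101011 (10xxxxxx ✓), payload 101011.
Concatenate: 10111101011 = 0x5EB (11 bits → U+05EB).

U+05EB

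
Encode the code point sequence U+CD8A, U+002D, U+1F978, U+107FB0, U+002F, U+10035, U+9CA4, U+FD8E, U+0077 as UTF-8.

EC B6 8A 2D F0 9F A5 B8 F4 87 BE B0 2F F0 90 80 B5 E9 B2 A4 EF B6 8E 77

U+CD8A: 3-byte form → EC B6 8A.
U+002D: 1-byte form → 2D.
U+1F978: 4-byte form → F0 9F A5 B8.
U+107FB0: 4-byte form → F4 87 BE B0.
U+002F: 1-byte form → 2F.
U+10035: 4-byte form → F0 90 80 B5.
U+9CA4: 3-byte form → E9 B2 A4.
U+FD8E: 3-byte form → EF B6 8E.
U+0077: 1-byte form → 77.
Concatenated (24 bytes): EC B6 8A 2D F0 9F A5 B8 F4 87 BE B0 2F F0 90 80 B5 E9 B2 A4 EF B6 8E 77.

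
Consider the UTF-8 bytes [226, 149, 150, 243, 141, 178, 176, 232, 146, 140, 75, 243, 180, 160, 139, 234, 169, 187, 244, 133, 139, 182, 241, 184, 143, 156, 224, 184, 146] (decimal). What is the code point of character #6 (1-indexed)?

Offset 0: leading byte 0xE2 = 11100010 → 3-byte char #1 = E2 95 96.
Offset 3: leading byte 0xF3 = 11110011 → 4-byte char #2 = F3 8D B2 B0.
Offset 7: leading byte 0xE8 = 11101000 → 3-byte char #3 = E8 92 8C.
Offset 10: leading byte 0x4B = 01001011 → 1-byte char #4 = 4B.
Offset 11: leading byte 0xF3 = 11110011 → 4-byte char #5 = F3 B4 A0 8B.
Offset 15: leading byte 0xEA = 11101010 → 3-byte char #6 = EA A9 BB.
Leading byte 0xEA = 11101010 matches 1110xxxx → 3-byte sequence.
Byte 1: 0xEA = 11101010, payload 1010 (4 bits).
Byte 2: 0xA9 = 10101001 (10xxxxxx ✓), payload 101001.
Byte 3: 0xBB = 10111011 (10xxxxxx ✓), payload 111011.
Concatenate: 1010101001111011 = 0xAA7B (16 bits → U+AA7B).

U+AA7B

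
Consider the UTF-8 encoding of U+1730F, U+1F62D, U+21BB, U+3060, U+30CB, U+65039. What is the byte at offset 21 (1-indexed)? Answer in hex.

0xB9

1-indexed offset 21 is 0-indexed offset 20.
U+1730F → 4-byte form F0 97 8C 8F at offsets 0–3.
U+1F62D → 4-byte form F0 9F 98 AD at offsets 4–7.
U+21BB → 3-byte form E2 86 BB at offsets 8–10.
U+3060 → 3-byte form E3 81 A0 at offsets 11–13.
U+30CB → 3-byte form E3 83 8B at offsets 14–16.
U+65039 → 4-byte form F1 A5 80 B9 at offsets 17–20.
Offset 20 falls in char 6's range; it's byte 4 of F1 A5 80 B9 = 0xB9.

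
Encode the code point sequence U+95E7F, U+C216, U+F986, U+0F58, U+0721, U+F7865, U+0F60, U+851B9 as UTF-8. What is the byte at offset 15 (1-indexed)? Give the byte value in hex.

1-indexed offset 15 is 0-indexed offset 14.
U+95E7F → 4-byte form F2 95 B9 BF at offsets 0–3.
U+C216 → 3-byte form EC 88 96 at offsets 4–6.
U+F986 → 3-byte form EF A6 86 at offsets 7–9.
U+0F58 → 3-byte form E0 BD 98 at offsets 10–12.
U+0721 → 2-byte form DC A1 at offsets 13–14.
Offset 14 falls in char 5's range; it's byte 2 of DC A1 = 0xA1.

0xA1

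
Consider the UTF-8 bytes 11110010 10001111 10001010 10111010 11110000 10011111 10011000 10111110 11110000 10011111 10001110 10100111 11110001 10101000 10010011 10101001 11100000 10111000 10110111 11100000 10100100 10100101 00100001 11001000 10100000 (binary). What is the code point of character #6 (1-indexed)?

Offset 0: leading byte 0xF2 = 11110010 → 4-byte char #1 = F2 8F 8A BA.
Offset 4: leading byte 0xF0 = 11110000 → 4-byte char #2 = F0 9F 98 BE.
Offset 8: leading byte 0xF0 = 11110000 → 4-byte char #3 = F0 9F 8E A7.
Offset 12: leading byte 0xF1 = 11110001 → 4-byte char #4 = F1 A8 93 A9.
Offset 16: leading byte 0xE0 = 11100000 → 3-byte char #5 = E0 B8 B7.
Offset 19: leading byte 0xE0 = 11100000 → 3-byte char #6 = E0 A4 A5.
Leading byte 0xE0 = 11100000 matches 1110xxxx → 3-byte sequence.
Byte 1: 0xE0 = 11100000, payload 0000 (4 bits).
Byte 2: 0xA4 = 10100100 (10xxxxxx ✓), payload 100100.
Byte 3: 0xA5 = 10100101 (10xxxxxx ✓), payload 100101.
Concatenate: 0000100100100101 = 0x925 (16 bits → U+0925).

U+0925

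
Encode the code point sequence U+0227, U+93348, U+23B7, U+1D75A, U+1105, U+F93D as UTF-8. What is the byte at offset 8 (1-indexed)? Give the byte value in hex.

0x8E

1-indexed offset 8 is 0-indexed offset 7.
U+0227 → 2-byte form C8 A7 at offsets 0–1.
U+93348 → 4-byte form F2 93 8D 88 at offsets 2–5.
U+23B7 → 3-byte form E2 8E B7 at offsets 6–8.
Offset 7 falls in char 3's range; it's byte 2 of E2 8E B7 = 0x8E.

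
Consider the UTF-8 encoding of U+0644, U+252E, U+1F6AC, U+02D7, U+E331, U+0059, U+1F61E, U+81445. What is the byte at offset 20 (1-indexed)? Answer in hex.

1-indexed offset 20 is 0-indexed offset 19.
U+0644 → 2-byte form D9 84 at offsets 0–1.
U+252E → 3-byte form E2 94 AE at offsets 2–4.
U+1F6AC → 4-byte form F0 9F 9A AC at offsets 5–8.
U+02D7 → 2-byte form CB 97 at offsets 9–10.
U+E331 → 3-byte form EE 8C B1 at offsets 11–13.
U+0059 → 1-byte form 59 at offsets 14–14.
U+1F61E → 4-byte form F0 9F 98 9E at offsets 15–18.
U+81445 → 4-byte form F2 81 91 85 at offsets 19–22.
Offset 19 falls in char 8's range; it's byte 1 of F2 81 91 85 = 0xF2.

0xF2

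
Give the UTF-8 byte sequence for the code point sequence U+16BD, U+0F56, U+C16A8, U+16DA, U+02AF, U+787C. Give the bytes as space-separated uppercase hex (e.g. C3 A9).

E1 9A BD E0 BD 96 F3 81 9A A8 E1 9B 9A CA AF E7 A1 BC

U+16BD: 3-byte form → E1 9A BD.
U+0F56: 3-byte form → E0 BD 96.
U+C16A8: 4-byte form → F3 81 9A A8.
U+16DA: 3-byte form → E1 9B 9A.
U+02AF: 2-byte form → CA AF.
U+787C: 3-byte form → E7 A1 BC.
Concatenated (18 bytes): E1 9A BD E0 BD 96 F3 81 9A A8 E1 9B 9A CA AF E7 A1 BC.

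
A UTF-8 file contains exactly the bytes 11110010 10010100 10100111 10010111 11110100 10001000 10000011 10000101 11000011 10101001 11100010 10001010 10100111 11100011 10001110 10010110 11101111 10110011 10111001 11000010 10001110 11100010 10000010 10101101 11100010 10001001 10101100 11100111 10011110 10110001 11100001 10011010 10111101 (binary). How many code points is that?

11

Byte at offset 0: 0xF2 = 11110010 → 4-byte char (#1). Advance 4.
Byte at offset 4: 0xF4 = 11110100 → 4-byte char (#2). Advance 4.
Byte at offset 8: 0xC3 = 11000011 → 2-byte char (#3). Advance 2.
Byte at offset 10: 0xE2 = 11100010 → 3-byte char (#4). Advance 3.
Byte at offset 13: 0xE3 = 11100011 → 3-byte char (#5). Advance 3.
Byte at offset 16: 0xEF = 11101111 → 3-byte char (#6). Advance 3.
Byte at offset 19: 0xC2 = 11000010 → 2-byte char (#7). Advance 2.
Byte at offset 21: 0xE2 = 11100010 → 3-byte char (#8). Advance 3.
Byte at offset 24: 0xE2 = 11100010 → 3-byte char (#9). Advance 3.
Byte at offset 27: 0xE7 = 11100111 → 3-byte char (#10). Advance 3.
Byte at offset 30: 0xE1 = 11100001 → 3-byte char (#11). Advance 3.
Reached end at offset 33 after 11 code points.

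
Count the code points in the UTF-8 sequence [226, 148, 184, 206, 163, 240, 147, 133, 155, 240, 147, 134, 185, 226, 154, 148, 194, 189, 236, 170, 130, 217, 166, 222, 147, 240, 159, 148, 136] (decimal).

10

Byte at offset 0: 0xE2 = 11100010 → 3-byte char (#1). Advance 3.
Byte at offset 3: 0xCE = 11001110 → 2-byte char (#2). Advance 2.
Byte at offset 5: 0xF0 = 11110000 → 4-byte char (#3). Advance 4.
Byte at offset 9: 0xF0 = 11110000 → 4-byte char (#4). Advance 4.
Byte at offset 13: 0xE2 = 11100010 → 3-byte char (#5). Advance 3.
Byte at offset 16: 0xC2 = 11000010 → 2-byte char (#6). Advance 2.
Byte at offset 18: 0xEC = 11101100 → 3-byte char (#7). Advance 3.
Byte at offset 21: 0xD9 = 11011001 → 2-byte char (#8). Advance 2.
Byte at offset 23: 0xDE = 11011110 → 2-byte char (#9). Advance 2.
Byte at offset 25: 0xF0 = 11110000 → 4-byte char (#10). Advance 4.
Reached end at offset 29 after 10 code points.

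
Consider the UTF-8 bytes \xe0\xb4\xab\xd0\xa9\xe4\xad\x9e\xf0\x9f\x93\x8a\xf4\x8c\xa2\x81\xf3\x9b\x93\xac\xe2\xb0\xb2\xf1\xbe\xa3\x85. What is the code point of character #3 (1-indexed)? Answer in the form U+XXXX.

U+4B5E

Offset 0: leading byte 0xE0 = 11100000 → 3-byte char #1 = E0 B4 AB.
Offset 3: leading byte 0xD0 = 11010000 → 2-byte char #2 = D0 A9.
Offset 5: leading byte 0xE4 = 11100100 → 3-byte char #3 = E4 AD 9E.
Leading byte 0xE4 = 11100100 matches 1110xxxx → 3-byte sequence.
Byte 1: 0xE4 = 11100100, payload 0100 (4 bits).
Byte 2: 0xAD = 10101101 (10xxxxxx ✓), payload 101101.
Byte 3: 0x9E = 10011110 (10xxxxxx ✓), payload 011110.
Concatenate: 0100101101011110 = 0x4B5E (16 bits → U+4B5E).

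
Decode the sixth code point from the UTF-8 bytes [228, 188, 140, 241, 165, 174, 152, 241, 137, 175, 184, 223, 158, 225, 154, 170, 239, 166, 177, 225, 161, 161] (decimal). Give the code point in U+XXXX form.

U+F9B1

Offset 0: leading byte 0xE4 = 11100100 → 3-byte char #1 = E4 BC 8C.
Offset 3: leading byte 0xF1 = 11110001 → 4-byte char #2 = F1 A5 AE 98.
Offset 7: leading byte 0xF1 = 11110001 → 4-byte char #3 = F1 89 AF B8.
Offset 11: leading byte 0xDF = 11011111 → 2-byte char #4 = DF 9E.
Offset 13: leading byte 0xE1 = 11100001 → 3-byte char #5 = E1 9A AA.
Offset 16: leading byte 0xEF = 11101111 → 3-byte char #6 = EF A6 B1.
Leading byte 0xEF = 11101111 matches 1110xxxx → 3-byte sequence.
Byte 1: 0xEF = 11101111, payload 1111 (4 bits).
Byte 2: 0xA6 = 10100110 (10xxxxxx ✓), payload 100110.
Byte 3: 0xB1 = 10110001 (10xxxxxx ✓), payload 110001.
Concatenate: 1111100110110001 = 0xF9B1 (16 bits → U+F9B1).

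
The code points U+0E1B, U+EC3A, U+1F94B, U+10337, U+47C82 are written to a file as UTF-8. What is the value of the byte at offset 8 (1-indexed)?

1-indexed offset 8 is 0-indexed offset 7.
U+0E1B → 3-byte form E0 B8 9B at offsets 0–2.
U+EC3A → 3-byte form EE B0 BA at offsets 3–5.
U+1F94B → 4-byte form F0 9F A5 8B at offsets 6–9.
Offset 7 falls in char 3's range; it's byte 2 of F0 9F A5 8B = 0x9F.

0x9F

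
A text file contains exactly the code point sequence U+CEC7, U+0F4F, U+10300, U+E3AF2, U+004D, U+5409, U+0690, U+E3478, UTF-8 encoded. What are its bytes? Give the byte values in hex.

EC BB 87 E0 BD 8F F0 90 8C 80 F3 A3 AB B2 4D E5 90 89 DA 90 F3 A3 91 B8

U+CEC7: 3-byte form → EC BB 87.
U+0F4F: 3-byte form → E0 BD 8F.
U+10300: 4-byte form → F0 90 8C 80.
U+E3AF2: 4-byte form → F3 A3 AB B2.
U+004D: 1-byte form → 4D.
U+5409: 3-byte form → E5 90 89.
U+0690: 2-byte form → DA 90.
U+E3478: 4-byte form → F3 A3 91 B8.
Concatenated (24 bytes): EC BB 87 E0 BD 8F F0 90 8C 80 F3 A3 AB B2 4D E5 90 89 DA 90 F3 A3 91 B8.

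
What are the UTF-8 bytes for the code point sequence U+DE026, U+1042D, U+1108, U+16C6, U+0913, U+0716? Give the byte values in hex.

F3 9E 80 A6 F0 90 90 AD E1 84 88 E1 9B 86 E0 A4 93 DC 96

U+DE026: 4-byte form → F3 9E 80 A6.
U+1042D: 4-byte form → F0 90 90 AD.
U+1108: 3-byte form → E1 84 88.
U+16C6: 3-byte form → E1 9B 86.
U+0913: 3-byte form → E0 A4 93.
U+0716: 2-byte form → DC 96.
Concatenated (19 bytes): F3 9E 80 A6 F0 90 90 AD E1 84 88 E1 9B 86 E0 A4 93 DC 96.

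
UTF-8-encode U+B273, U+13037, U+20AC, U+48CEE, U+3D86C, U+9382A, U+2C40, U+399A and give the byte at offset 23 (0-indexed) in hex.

U+B273 → 3-byte form EB 89 B3 at offsets 0–2.
U+13037 → 4-byte form F0 93 80 B7 at offsets 3–6.
U+20AC → 3-byte form E2 82 AC at offsets 7–9.
U+48CEE → 4-byte form F1 88 B3 AE at offsets 10–13.
U+3D86C → 4-byte form F0 BD A1 AC at offsets 14–17.
U+9382A → 4-byte form F2 93 A0 AA at offsets 18–21.
U+2C40 → 3-byte form E2 B1 80 at offsets 22–24.
Offset 23 falls in char 7's range; it's byte 2 of E2 B1 80 = 0xB1.

0xB1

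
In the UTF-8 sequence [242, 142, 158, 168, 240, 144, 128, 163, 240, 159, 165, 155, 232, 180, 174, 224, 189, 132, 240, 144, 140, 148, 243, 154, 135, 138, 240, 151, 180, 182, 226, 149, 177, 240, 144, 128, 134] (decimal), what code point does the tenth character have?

U+10006

Offset 0: leading byte 0xF2 = 11110010 → 4-byte char #1 = F2 8E 9E A8.
Offset 4: leading byte 0xF0 = 11110000 → 4-byte char #2 = F0 90 80 A3.
Offset 8: leading byte 0xF0 = 11110000 → 4-byte char #3 = F0 9F A5 9B.
Offset 12: leading byte 0xE8 = 11101000 → 3-byte char #4 = E8 B4 AE.
Offset 15: leading byte 0xE0 = 11100000 → 3-byte char #5 = E0 BD 84.
Offset 18: leading byte 0xF0 = 11110000 → 4-byte char #6 = F0 90 8C 94.
Offset 22: leading byte 0xF3 = 11110011 → 4-byte char #7 = F3 9A 87 8A.
Offset 26: leading byte 0xF0 = 11110000 → 4-byte char #8 = F0 97 B4 B6.
Offset 30: leading byte 0xE2 = 11100010 → 3-byte char #9 = E2 95 B1.
Offset 33: leading byte 0xF0 = 11110000 → 4-byte char #10 = F0 90 80 86.
Leading byte 0xF0 = 11110000 matches 11110xxx → 4-byte sequence.
Byte 1: 0xF0 = 11110000, payload 000 (3 bits).
Byte 2: 0x90 = 10010000 (10xxxxxx ✓), payload 010000.
Byte 3: 0x80 = 10000000 (10xxxxxx ✓), payload 000000.
Byte 4: 0x86 = 10000110 (10xxxxxx ✓), payload 000110.
Concatenate: 000010000000000000110 = 0x10006 (21 bits → U+10006).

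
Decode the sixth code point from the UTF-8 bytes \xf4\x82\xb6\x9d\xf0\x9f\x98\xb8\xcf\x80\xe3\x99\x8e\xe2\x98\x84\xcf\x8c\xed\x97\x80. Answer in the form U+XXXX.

U+03CC

Offset 0: leading byte 0xF4 = 11110100 → 4-byte char #1 = F4 82 B6 9D.
Offset 4: leading byte 0xF0 = 11110000 → 4-byte char #2 = F0 9F 98 B8.
Offset 8: leading byte 0xCF = 11001111 → 2-byte char #3 = CF 80.
Offset 10: leading byte 0xE3 = 11100011 → 3-byte char #4 = E3 99 8E.
Offset 13: leading byte 0xE2 = 11100010 → 3-byte char #5 = E2 98 84.
Offset 16: leading byte 0xCF = 11001111 → 2-byte char #6 = CF 8C.
Leading byte 0xCF = 11001111 matches 110xxxxx → 2-byte sequence.
Byte 1: 0xCF = 11001111, payload 01111 (5 bits).
Byte 2: 0x8C = 10001100 (10xxxxxx ✓), payload 001100.
Concatenate: 01111001100 = 0x3CC (11 bits → U+03CC).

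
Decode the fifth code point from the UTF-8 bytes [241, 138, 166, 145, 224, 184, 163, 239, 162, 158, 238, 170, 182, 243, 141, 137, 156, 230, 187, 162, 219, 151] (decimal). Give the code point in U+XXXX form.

U+CD25C

Offset 0: leading byte 0xF1 = 11110001 → 4-byte char #1 = F1 8A A6 91.
Offset 4: leading byte 0xE0 = 11100000 → 3-byte char #2 = E0 B8 A3.
Offset 7: leading byte 0xEF = 11101111 → 3-byte char #3 = EF A2 9E.
Offset 10: leading byte 0xEE = 11101110 → 3-byte char #4 = EE AA B6.
Offset 13: leading byte 0xF3 = 11110011 → 4-byte char #5 = F3 8D 89 9C.
Leading byte 0xF3 = 11110011 matches 11110xxx → 4-byte sequence.
Byte 1: 0xF3 = 11110011, payload 011 (3 bits).
Byte 2: 0x8D = 10001101 (10xxxxxx ✓), payload 001101.
Byte 3: 0x89 = 10001001 (10xxxxxx ✓), payload 001001.
Byte 4: 0x9C = 10011100 (10xxxxxx ✓), payload 011100.
Concatenate: 011001101001001011100 = 0xCD25C (21 bits → U+CD25C).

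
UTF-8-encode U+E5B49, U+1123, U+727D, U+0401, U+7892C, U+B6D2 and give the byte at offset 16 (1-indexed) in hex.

1-indexed offset 16 is 0-indexed offset 15.
U+E5B49 → 4-byte form F3 A5 AD 89 at offsets 0–3.
U+1123 → 3-byte form E1 84 A3 at offsets 4–6.
U+727D → 3-byte form E7 89 BD at offsets 7–9.
U+0401 → 2-byte form D0 81 at offsets 10–11.
U+7892C → 4-byte form F1 B8 A4 AC at offsets 12–15.
Offset 15 falls in char 5's range; it's byte 4 of F1 B8 A4 AC = 0xAC.

0xAC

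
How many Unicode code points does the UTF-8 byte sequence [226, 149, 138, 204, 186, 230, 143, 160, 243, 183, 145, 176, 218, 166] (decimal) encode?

Byte at offset 0: 0xE2 = 11100010 → 3-byte char (#1). Advance 3.
Byte at offset 3: 0xCC = 11001100 → 2-byte char (#2). Advance 2.
Byte at offset 5: 0xE6 = 11100110 → 3-byte char (#3). Advance 3.
Byte at offset 8: 0xF3 = 11110011 → 4-byte char (#4). Advance 4.
Byte at offset 12: 0xDA = 11011010 → 2-byte char (#5). Advance 2.
Reached end at offset 14 after 5 code points.

5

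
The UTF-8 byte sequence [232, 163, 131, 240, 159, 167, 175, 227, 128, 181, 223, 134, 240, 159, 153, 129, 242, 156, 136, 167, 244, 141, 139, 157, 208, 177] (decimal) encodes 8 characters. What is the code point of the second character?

Offset 0: leading byte 0xE8 = 11101000 → 3-byte char #1 = E8 A3 83.
Offset 3: leading byte 0xF0 = 11110000 → 4-byte char #2 = F0 9F A7 AF.
Leading byte 0xF0 = 11110000 matches 11110xxx → 4-byte sequence.
Byte 1: 0xF0 = 11110000, payload 000 (3 bits).
Byte 2: 0x9F = 10011111 (10xxxxxx ✓), payload 011111.
Byte 3: 0xA7 = 10100111 (10xxxxxx ✓), payload 100111.
Byte 4: 0xAF = 10101111 (10xxxxxx ✓), payload 101111.
Concatenate: 000011111100111101111 = 0x1F9EF (21 bits → U+1F9EF).

U+1F9EF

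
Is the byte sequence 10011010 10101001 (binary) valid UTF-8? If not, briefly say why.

Byte 0x9A = 10011010 has the form 10xxxxxx — a continuation byte — but there is no preceding leading byte.

invalid (continuation byte with no leading byte)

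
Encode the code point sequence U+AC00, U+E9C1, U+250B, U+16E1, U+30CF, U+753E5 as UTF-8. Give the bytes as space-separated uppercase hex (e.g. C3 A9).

EA B0 80 EE A7 81 E2 94 8B E1 9B A1 E3 83 8F F1 B5 8F A5

U+AC00: 3-byte form → EA B0 80.
U+E9C1: 3-byte form → EE A7 81.
U+250B: 3-byte form → E2 94 8B.
U+16E1: 3-byte form → E1 9B A1.
U+30CF: 3-byte form → E3 83 8F.
U+753E5: 4-byte form → F1 B5 8F A5.
Concatenated (19 bytes): EA B0 80 EE A7 81 E2 94 8B E1 9B A1 E3 83 8F F1 B5 8F A5.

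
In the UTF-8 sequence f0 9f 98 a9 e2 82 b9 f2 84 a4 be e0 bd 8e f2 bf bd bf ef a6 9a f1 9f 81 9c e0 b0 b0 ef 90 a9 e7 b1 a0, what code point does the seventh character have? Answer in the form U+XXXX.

U+5F05C

Offset 0: leading byte 0xF0 = 11110000 → 4-byte char #1 = F0 9F 98 A9.
Offset 4: leading byte 0xE2 = 11100010 → 3-byte char #2 = E2 82 B9.
Offset 7: leading byte 0xF2 = 11110010 → 4-byte char #3 = F2 84 A4 BE.
Offset 11: leading byte 0xE0 = 11100000 → 3-byte char #4 = E0 BD 8E.
Offset 14: leading byte 0xF2 = 11110010 → 4-byte char #5 = F2 BF BD BF.
Offset 18: leading byte 0xEF = 11101111 → 3-byte char #6 = EF A6 9A.
Offset 21: leading byte 0xF1 = 11110001 → 4-byte char #7 = F1 9F 81 9C.
Leading byte 0xF1 = 11110001 matches 11110xxx → 4-byte sequence.
Byte 1: 0xF1 = 11110001, payload 001 (3 bits).
Byte 2: 0x9F = 10011111 (10xxxxxx ✓), payload 011111.
Byte 3: 0x81 = 10000001 (10xxxxxx ✓), payload 000001.
Byte 4: 0x9C = 10011100 (10xxxxxx ✓), payload 011100.
Concatenate: 001011111000001011100 = 0x5F05C (21 bits → U+5F05C).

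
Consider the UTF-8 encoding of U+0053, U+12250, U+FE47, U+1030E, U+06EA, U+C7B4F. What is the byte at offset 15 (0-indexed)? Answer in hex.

0x87

U+0053 → 1-byte form 53 at offsets 0–0.
U+12250 → 4-byte form F0 92 89 90 at offsets 1–4.
U+FE47 → 3-byte form EF B9 87 at offsets 5–7.
U+1030E → 4-byte form F0 90 8C 8E at offsets 8–11.
U+06EA → 2-byte form DB AA at offsets 12–13.
U+C7B4F → 4-byte form F3 87 AD 8F at offsets 14–17.
Offset 15 falls in char 6's range; it's byte 2 of F3 87 AD 8F = 0x87.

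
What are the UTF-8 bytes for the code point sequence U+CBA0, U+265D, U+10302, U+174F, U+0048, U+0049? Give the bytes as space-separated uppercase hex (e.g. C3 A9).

EC AE A0 E2 99 9D F0 90 8C 82 E1 9D 8F 48 49

U+CBA0: 3-byte form → EC AE A0.
U+265D: 3-byte form → E2 99 9D.
U+10302: 4-byte form → F0 90 8C 82.
U+174F: 3-byte form → E1 9D 8F.
U+0048: 1-byte form → 48.
U+0049: 1-byte form → 49.
Concatenated (15 bytes): EC AE A0 E2 99 9D F0 90 8C 82 E1 9D 8F 48 49.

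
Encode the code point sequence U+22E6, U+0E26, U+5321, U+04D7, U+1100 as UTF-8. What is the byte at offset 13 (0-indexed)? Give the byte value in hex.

U+22E6 → 3-byte form E2 8B A6 at offsets 0–2.
U+0E26 → 3-byte form E0 B8 A6 at offsets 3–5.
U+5321 → 3-byte form E5 8C A1 at offsets 6–8.
U+04D7 → 2-byte form D3 97 at offsets 9–10.
U+1100 → 3-byte form E1 84 80 at offsets 11–13.
Offset 13 falls in char 5's range; it's byte 3 of E1 84 80 = 0x80.

0x80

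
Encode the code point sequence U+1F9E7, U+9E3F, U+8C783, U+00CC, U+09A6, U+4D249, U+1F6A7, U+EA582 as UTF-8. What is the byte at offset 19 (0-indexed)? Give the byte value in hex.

U+1F9E7 → 4-byte form F0 9F A7 A7 at offsets 0–3.
U+9E3F → 3-byte form E9 B8 BF at offsets 4–6.
U+8C783 → 4-byte form F2 8C 9E 83 at offsets 7–10.
U+00CC → 2-byte form C3 8C at offsets 11–12.
U+09A6 → 3-byte form E0 A6 A6 at offsets 13–15.
U+4D249 → 4-byte form F1 8D 89 89 at offsets 16–19.
Offset 19 falls in char 6's range; it's byte 4 of F1 8D 89 89 = 0x89.

0x89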